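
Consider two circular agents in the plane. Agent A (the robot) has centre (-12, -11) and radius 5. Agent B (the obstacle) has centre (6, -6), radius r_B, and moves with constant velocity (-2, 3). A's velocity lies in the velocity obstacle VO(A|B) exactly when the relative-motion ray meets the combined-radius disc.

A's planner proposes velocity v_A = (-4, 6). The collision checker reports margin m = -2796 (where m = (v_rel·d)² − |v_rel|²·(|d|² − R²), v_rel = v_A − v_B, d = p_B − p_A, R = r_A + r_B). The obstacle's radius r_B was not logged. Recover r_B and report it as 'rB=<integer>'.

m = -2796
d = (18, 5);  v_rel = (-2, 3),  |v_rel|² = 13
v_rel×d = (-2)·(5) − (3)·(18) = -64
since m = R²·13 − (-64)²:  R² = (4096 + -2796) / 13 = 100
R = √100 = 10  ⇒  r_B = 10 − 5 = 5

rB=5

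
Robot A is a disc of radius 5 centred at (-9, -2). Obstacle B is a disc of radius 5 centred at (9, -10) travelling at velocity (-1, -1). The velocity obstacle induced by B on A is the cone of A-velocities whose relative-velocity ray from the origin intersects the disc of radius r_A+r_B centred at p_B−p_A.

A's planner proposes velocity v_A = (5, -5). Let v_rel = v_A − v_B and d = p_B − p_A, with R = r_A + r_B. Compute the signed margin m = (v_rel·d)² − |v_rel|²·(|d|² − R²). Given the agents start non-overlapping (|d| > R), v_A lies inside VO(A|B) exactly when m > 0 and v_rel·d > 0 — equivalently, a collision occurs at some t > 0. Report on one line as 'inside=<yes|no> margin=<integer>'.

d = (18, -8),  |d|² = 388;  R = 5+5 = 10,  c = 388−10² = 288
v_rel = (6, -4),  |v_rel|² = 52;  v_rel·d = (6)·(18) + (-4)·(-8) = 140
52·t² − 280·t + 288 = 0  ⇒  m = 140² − 52·288 = 4624
m = 4624 > 0,  v_rel·d = 140 > 0  ⇒  inside

inside=yes margin=4624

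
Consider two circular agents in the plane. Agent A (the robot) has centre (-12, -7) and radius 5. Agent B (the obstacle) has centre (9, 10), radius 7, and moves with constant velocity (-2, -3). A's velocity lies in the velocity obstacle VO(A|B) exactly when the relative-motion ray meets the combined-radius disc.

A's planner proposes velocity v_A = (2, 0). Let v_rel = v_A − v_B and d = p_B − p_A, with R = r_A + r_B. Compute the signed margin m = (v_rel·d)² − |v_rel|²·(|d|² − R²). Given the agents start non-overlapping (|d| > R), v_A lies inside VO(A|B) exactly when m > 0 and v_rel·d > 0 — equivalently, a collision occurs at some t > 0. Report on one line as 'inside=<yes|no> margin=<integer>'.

d = (21, 17),  |d|² = 730;  R = 5+7 = 12,  c = 730−12² = 586
v_rel = (4, 3),  |v_rel|² = 25;  v_rel·d = (4)·(21) + (3)·(17) = 135
25·t² − 270·t + 586 = 0  ⇒  m = 135² − 25·586 = 3575
m = 3575 > 0,  v_rel·d = 135 > 0  ⇒  inside

inside=yes margin=3575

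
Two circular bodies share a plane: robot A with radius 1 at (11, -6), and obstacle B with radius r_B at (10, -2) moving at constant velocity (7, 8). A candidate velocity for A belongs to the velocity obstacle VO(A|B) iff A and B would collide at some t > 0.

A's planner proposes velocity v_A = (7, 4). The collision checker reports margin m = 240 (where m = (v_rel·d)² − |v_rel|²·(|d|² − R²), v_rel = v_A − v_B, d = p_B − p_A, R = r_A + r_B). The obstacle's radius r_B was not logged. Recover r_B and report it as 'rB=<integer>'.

m = 240
d = (-1, 4);  v_rel = (0, -4),  |v_rel|² = 16
v_rel×d = (0)·(4) − (-4)·(-1) = -4
since m = R²·16 − (-4)²:  R² = (16 + 240) / 16 = 16
R = √16 = 4  ⇒  r_B = 4 − 1 = 3

rB=3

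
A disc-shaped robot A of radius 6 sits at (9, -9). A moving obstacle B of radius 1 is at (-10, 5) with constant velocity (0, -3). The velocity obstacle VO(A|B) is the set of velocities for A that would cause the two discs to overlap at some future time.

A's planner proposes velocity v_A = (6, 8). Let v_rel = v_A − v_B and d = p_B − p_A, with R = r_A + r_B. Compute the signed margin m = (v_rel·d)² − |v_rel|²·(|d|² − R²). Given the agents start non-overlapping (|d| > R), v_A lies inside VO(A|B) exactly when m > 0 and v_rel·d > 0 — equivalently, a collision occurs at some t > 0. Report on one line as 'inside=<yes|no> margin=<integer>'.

d = (-19, 14),  |d|² = 557;  R = 6+1 = 7,  c = 557−7² = 508
v_rel = (6, 11),  |v_rel|² = 157;  v_rel·d = (6)·(-19) + (11)·(14) = 40
157·t² − 80·t + 508 = 0  ⇒  m = 40² − 157·508 = -78156
m = -78156 < 0,  v_rel·d = 40 > 0  ⇒  outside

inside=no margin=-78156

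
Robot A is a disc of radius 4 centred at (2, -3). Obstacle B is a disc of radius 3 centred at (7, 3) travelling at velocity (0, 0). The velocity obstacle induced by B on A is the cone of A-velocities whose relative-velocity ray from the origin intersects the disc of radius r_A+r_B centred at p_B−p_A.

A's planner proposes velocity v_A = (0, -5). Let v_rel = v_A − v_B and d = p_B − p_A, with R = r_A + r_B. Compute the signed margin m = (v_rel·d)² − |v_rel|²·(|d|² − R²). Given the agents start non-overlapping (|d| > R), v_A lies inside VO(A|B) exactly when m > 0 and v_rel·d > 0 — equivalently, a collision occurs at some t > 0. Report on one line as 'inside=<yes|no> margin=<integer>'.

d = (5, 6),  |d|² = 61;  R = 4+3 = 7,  c = 61−7² = 12
v_rel = (0, -5),  |v_rel|² = 25;  v_rel·d = (0)·(5) + (-5)·(6) = -30
25·t² + 60·t + 12 = 0  ⇒  m = (-30)² − 25·12 = 600
m = 600 > 0,  v_rel·d = -30 < 0  ⇒  outside

inside=no margin=600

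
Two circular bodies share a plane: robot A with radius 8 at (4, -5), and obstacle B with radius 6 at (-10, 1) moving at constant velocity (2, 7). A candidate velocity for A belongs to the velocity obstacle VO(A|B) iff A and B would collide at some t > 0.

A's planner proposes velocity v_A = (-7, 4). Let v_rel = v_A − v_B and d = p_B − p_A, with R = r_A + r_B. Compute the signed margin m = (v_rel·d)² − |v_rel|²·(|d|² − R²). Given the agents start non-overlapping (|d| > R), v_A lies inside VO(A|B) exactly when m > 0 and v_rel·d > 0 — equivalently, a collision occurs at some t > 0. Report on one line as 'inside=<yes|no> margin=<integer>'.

d = (-14, 6),  |d|² = 232;  R = 8+6 = 14,  c = 232−14² = 36
v_rel = (-9, -3),  |v_rel|² = 90;  v_rel·d = (-9)·(-14) + (-3)·(6) = 108
90·t² − 216·t + 36 = 0  ⇒  m = 108² − 90·36 = 8424
m = 8424 > 0,  v_rel·d = 108 > 0  ⇒  inside

inside=yes margin=8424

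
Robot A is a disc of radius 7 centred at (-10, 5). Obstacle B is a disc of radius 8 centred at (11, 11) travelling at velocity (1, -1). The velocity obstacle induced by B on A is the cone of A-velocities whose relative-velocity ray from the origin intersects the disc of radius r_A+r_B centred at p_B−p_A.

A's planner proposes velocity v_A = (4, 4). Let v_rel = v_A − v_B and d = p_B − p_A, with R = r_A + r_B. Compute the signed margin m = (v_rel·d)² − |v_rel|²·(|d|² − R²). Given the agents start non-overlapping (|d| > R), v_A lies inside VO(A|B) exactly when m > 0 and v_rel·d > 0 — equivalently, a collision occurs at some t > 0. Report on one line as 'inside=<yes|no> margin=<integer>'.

d = (21, 6),  |d|² = 477;  R = 7+8 = 15,  c = 477−15² = 252
v_rel = (3, 5),  |v_rel|² = 34;  v_rel·d = (3)·(21) + (5)·(6) = 93
34·t² − 186·t + 252 = 0  ⇒  m = 93² − 34·252 = 81
m = 81 > 0,  v_rel·d = 93 > 0  ⇒  inside

inside=yes margin=81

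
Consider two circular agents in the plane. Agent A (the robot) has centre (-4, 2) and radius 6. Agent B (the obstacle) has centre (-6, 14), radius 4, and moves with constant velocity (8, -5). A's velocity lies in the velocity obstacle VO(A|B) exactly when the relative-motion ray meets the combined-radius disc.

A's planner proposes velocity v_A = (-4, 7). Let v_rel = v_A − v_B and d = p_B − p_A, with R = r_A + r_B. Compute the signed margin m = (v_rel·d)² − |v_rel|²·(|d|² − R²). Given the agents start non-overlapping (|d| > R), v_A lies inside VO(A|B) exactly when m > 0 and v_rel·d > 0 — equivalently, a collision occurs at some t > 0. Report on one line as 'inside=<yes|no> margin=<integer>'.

d = (-2, 12),  |d|² = 148;  R = 6+4 = 10,  c = 148−10² = 48
v_rel = (-12, 12),  |v_rel|² = 288;  v_rel·d = (-12)·(-2) + (12)·(12) = 168
288·t² − 336·t + 48 = 0  ⇒  m = 168² − 288·48 = 14400
m = 14400 > 0,  v_rel·d = 168 > 0  ⇒  inside

inside=yes margin=14400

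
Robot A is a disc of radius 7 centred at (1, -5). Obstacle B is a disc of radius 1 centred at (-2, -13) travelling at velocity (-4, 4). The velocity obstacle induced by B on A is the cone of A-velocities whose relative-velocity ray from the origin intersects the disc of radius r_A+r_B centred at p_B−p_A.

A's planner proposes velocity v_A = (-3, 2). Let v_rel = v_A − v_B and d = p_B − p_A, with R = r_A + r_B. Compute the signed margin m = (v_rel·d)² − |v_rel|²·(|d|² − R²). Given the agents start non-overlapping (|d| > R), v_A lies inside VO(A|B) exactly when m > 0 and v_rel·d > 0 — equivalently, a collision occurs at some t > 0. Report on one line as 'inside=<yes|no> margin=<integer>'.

d = (-3, -8),  |d|² = 73;  R = 7+1 = 8,  c = 73−8² = 9
v_rel = (1, -2),  |v_rel|² = 5;  v_rel·d = (1)·(-3) + (-2)·(-8) = 13
5·t² − 26·t + 9 = 0  ⇒  m = 13² − 5·9 = 124
m = 124 > 0,  v_rel·d = 13 > 0  ⇒  inside

inside=yes margin=124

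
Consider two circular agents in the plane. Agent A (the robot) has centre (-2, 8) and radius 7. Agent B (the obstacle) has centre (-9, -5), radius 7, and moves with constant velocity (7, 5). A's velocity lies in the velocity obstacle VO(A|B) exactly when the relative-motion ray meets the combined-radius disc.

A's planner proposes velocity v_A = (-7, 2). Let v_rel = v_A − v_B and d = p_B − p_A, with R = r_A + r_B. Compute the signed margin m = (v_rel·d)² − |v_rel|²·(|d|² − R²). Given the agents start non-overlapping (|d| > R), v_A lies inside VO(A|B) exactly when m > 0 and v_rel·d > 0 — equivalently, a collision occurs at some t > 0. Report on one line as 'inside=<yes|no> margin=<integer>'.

d = (-7, -13),  |d|² = 218;  R = 7+7 = 14,  c = 218−14² = 22
v_rel = (-14, -3),  |v_rel|² = 205;  v_rel·d = (-14)·(-7) + (-3)·(-13) = 137
205·t² − 274·t + 22 = 0  ⇒  m = 137² − 205·22 = 14259
m = 14259 > 0,  v_rel·d = 137 > 0  ⇒  inside

inside=yes margin=14259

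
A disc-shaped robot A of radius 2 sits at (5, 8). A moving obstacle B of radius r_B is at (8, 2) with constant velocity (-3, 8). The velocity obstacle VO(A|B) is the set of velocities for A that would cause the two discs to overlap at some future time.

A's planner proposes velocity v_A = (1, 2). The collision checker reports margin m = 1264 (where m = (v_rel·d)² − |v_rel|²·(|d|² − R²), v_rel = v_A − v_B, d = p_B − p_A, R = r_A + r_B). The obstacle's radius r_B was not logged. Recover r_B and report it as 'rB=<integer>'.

m = 1264
d = (3, -6);  v_rel = (4, -6),  |v_rel|² = 52
v_rel×d = (4)·(-6) − (-6)·(3) = -6
since m = R²·52 − (-6)²:  R² = (36 + 1264) / 52 = 25
R = √25 = 5  ⇒  r_B = 5 − 2 = 3

rB=3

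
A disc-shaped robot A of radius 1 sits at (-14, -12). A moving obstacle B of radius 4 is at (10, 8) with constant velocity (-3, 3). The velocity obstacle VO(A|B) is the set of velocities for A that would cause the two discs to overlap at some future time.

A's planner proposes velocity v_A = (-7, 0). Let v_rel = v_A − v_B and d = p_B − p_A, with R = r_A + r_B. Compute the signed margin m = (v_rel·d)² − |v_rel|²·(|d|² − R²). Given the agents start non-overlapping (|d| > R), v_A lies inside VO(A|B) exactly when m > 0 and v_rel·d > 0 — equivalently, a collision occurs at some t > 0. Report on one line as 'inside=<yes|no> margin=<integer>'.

d = (24, 20),  |d|² = 976;  R = 1+4 = 5,  c = 976−5² = 951
v_rel = (-4, -3),  |v_rel|² = 25;  v_rel·d = (-4)·(24) + (-3)·(20) = -156
25·t² + 312·t + 951 = 0  ⇒  m = (-156)² − 25·951 = 561
m = 561 > 0,  v_rel·d = -156 < 0  ⇒  outside

inside=no margin=561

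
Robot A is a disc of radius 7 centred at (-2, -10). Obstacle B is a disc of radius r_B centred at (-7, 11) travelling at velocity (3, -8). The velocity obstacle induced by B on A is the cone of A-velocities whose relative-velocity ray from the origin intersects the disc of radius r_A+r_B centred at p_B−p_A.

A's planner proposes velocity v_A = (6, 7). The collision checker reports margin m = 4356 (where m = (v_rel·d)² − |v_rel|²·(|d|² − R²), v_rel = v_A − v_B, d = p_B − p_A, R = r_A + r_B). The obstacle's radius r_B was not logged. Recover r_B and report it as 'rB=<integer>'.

m = 4356
d = (-5, 21);  v_rel = (3, 15),  |v_rel|² = 234
v_rel×d = (3)·(21) − (15)·(-5) = 138
since m = R²·234 − 138²:  R² = (19044 + 4356) / 234 = 100
R = √100 = 10  ⇒  r_B = 10 − 7 = 3

rB=3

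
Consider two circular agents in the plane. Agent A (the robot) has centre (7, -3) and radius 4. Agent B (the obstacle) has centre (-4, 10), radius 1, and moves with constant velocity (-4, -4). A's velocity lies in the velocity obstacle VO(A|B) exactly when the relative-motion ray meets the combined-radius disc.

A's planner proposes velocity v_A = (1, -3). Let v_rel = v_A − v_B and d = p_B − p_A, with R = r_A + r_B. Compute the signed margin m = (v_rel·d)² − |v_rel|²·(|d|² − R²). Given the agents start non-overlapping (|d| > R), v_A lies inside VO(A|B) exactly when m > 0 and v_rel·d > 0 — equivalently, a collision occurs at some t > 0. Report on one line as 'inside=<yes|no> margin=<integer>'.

d = (-11, 13),  |d|² = 290;  R = 4+1 = 5,  c = 290−5² = 265
v_rel = (5, 1),  |v_rel|² = 26;  v_rel·d = (5)·(-11) + (1)·(13) = -42
26·t² + 84·t + 265 = 0  ⇒  m = (-42)² − 26·265 = -5126
m = -5126 < 0,  v_rel·d = -42 < 0  ⇒  outside

inside=no margin=-5126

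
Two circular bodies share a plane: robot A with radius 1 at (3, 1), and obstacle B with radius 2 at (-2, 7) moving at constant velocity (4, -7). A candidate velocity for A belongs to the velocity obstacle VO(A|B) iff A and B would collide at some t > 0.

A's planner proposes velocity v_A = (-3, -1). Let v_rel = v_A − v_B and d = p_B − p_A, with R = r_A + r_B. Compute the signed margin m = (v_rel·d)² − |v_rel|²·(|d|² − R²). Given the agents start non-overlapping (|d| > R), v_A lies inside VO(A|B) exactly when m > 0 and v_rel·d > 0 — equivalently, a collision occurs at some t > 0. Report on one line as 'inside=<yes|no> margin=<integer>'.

d = (-5, 6),  |d|² = 61;  R = 1+2 = 3,  c = 61−3² = 52
v_rel = (-7, 6),  |v_rel|² = 85;  v_rel·d = (-7)·(-5) + (6)·(6) = 71
85·t² − 142·t + 52 = 0  ⇒  m = 71² − 85·52 = 621
m = 621 > 0,  v_rel·d = 71 > 0  ⇒  inside

inside=yes margin=621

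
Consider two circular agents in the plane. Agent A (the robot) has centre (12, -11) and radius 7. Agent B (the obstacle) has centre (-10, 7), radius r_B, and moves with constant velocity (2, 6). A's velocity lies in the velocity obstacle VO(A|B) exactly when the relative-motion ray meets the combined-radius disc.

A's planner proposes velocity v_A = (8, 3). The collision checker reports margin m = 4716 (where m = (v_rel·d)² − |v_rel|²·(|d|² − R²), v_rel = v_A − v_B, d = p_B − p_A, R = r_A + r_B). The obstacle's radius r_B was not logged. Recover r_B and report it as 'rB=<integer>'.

m = 4716
d = (-22, 18);  v_rel = (6, -3),  |v_rel|² = 45
v_rel×d = (6)·(18) − (-3)·(-22) = 42
since m = R²·45 − 42²:  R² = (1764 + 4716) / 45 = 144
R = √144 = 12  ⇒  r_B = 12 − 7 = 5

rB=5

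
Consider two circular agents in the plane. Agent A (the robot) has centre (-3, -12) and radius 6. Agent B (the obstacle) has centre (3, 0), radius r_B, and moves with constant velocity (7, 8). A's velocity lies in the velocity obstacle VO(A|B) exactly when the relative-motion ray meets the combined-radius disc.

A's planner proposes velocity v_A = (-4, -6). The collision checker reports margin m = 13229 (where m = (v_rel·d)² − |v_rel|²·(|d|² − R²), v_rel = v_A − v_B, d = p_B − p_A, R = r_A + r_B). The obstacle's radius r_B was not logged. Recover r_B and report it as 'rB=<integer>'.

m = 13229
d = (6, 12);  v_rel = (-11, -14),  |v_rel|² = 317
v_rel×d = (-11)·(12) − (-14)·(6) = -48
since m = R²·317 − (-48)²:  R² = (2304 + 13229) / 317 = 49
R = √49 = 7  ⇒  r_B = 7 − 6 = 1

rB=1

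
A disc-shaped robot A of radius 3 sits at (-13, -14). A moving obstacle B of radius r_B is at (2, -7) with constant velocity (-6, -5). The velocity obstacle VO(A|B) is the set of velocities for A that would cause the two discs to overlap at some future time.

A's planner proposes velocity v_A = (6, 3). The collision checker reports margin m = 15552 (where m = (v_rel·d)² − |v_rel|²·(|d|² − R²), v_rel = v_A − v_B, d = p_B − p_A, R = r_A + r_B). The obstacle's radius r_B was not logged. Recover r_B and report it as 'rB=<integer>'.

m = 15552
d = (15, 7);  v_rel = (12, 8),  |v_rel|² = 208
v_rel×d = (12)·(7) − (8)·(15) = -36
since m = R²·208 − (-36)²:  R² = (1296 + 15552) / 208 = 81
R = √81 = 9  ⇒  r_B = 9 − 3 = 6

rB=6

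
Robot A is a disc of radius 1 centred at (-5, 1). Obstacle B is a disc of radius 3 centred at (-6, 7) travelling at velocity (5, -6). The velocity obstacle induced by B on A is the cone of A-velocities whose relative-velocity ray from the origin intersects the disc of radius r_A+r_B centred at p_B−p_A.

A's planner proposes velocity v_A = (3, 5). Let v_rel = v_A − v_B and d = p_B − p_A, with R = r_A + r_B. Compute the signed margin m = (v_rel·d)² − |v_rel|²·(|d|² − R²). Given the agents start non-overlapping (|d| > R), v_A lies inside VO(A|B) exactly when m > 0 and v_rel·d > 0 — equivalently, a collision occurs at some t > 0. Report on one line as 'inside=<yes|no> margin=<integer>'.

d = (-1, 6),  |d|² = 37;  R = 1+3 = 4,  c = 37−4² = 21
v_rel = (-2, 11),  |v_rel|² = 125;  v_rel·d = (-2)·(-1) + (11)·(6) = 68
125·t² − 136·t + 21 = 0  ⇒  m = 68² − 125·21 = 1999
m = 1999 > 0,  v_rel·d = 68 > 0  ⇒  inside

inside=yes margin=1999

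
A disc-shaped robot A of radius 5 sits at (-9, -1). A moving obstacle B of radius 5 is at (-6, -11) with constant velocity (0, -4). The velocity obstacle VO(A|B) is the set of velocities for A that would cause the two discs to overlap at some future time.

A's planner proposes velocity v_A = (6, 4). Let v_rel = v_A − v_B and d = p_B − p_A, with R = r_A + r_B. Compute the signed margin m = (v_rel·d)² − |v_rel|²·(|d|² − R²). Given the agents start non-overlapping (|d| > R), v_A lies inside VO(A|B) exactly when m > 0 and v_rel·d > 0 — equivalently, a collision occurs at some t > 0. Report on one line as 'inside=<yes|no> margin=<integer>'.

d = (3, -10),  |d|² = 109;  R = 5+5 = 10,  c = 109−10² = 9
v_rel = (6, 8),  |v_rel|² = 100;  v_rel·d = (6)·(3) + (8)·(-10) = -62
100·t² + 124·t + 9 = 0  ⇒  m = (-62)² − 100·9 = 2944
m = 2944 > 0,  v_rel·d = -62 < 0  ⇒  outside

inside=no margin=2944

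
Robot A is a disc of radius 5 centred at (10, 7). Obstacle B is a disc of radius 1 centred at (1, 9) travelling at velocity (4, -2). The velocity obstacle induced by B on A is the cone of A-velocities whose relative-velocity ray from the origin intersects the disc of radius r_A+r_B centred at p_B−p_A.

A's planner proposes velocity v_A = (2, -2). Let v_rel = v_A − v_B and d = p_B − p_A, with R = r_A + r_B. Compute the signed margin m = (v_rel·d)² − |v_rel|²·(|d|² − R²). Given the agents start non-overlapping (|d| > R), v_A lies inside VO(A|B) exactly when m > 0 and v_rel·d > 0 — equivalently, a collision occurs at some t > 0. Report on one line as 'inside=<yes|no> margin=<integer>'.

d = (-9, 2),  |d|² = 85;  R = 5+1 = 6,  c = 85−6² = 49
v_rel = (-2, 0),  |v_rel|² = 4;  v_rel·d = (-2)·(-9) + (0)·(2) = 18
4·t² − 36·t + 49 = 0  ⇒  m = 18² − 4·49 = 128
m = 128 > 0,  v_rel·d = 18 > 0  ⇒  inside

inside=yes margin=128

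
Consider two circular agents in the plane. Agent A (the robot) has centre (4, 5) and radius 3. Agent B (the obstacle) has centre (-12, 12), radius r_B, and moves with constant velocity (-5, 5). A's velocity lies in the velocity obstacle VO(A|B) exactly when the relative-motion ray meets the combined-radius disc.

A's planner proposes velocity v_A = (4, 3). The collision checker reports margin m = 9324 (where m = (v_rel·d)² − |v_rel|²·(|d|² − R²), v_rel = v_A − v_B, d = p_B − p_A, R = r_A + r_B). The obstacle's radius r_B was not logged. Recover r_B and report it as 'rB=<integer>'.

m = 9324
d = (-16, 7);  v_rel = (9, -2),  |v_rel|² = 85
v_rel×d = (9)·(7) − (-2)·(-16) = 31
since m = R²·85 − 31²:  R² = (961 + 9324) / 85 = 121
R = √121 = 11  ⇒  r_B = 11 − 3 = 8

rB=8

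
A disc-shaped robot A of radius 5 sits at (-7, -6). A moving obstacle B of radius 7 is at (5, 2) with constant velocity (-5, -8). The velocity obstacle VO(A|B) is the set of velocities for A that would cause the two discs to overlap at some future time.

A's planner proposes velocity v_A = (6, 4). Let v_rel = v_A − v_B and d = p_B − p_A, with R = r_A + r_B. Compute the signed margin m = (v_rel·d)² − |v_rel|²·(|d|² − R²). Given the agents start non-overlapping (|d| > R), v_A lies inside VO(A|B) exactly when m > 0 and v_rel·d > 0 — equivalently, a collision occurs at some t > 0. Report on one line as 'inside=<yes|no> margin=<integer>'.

d = (12, 8),  |d|² = 208;  R = 5+7 = 12,  c = 208−12² = 64
v_rel = (11, 12),  |v_rel|² = 265;  v_rel·d = (11)·(12) + (12)·(8) = 228
265·t² − 456·t + 64 = 0  ⇒  m = 228² − 265·64 = 35024
m = 35024 > 0,  v_rel·d = 228 > 0  ⇒  inside

inside=yes margin=35024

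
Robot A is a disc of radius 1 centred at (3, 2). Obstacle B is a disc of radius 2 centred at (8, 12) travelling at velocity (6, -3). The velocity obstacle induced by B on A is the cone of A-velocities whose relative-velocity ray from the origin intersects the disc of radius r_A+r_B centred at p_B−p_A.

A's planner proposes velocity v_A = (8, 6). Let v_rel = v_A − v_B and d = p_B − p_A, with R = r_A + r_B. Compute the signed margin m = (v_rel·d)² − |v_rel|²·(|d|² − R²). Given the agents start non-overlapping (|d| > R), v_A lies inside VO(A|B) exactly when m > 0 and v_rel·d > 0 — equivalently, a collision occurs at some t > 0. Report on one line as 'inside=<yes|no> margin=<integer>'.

d = (5, 10),  |d|² = 125;  R = 1+2 = 3,  c = 125−3² = 116
v_rel = (2, 9),  |v_rel|² = 85;  v_rel·d = (2)·(5) + (9)·(10) = 100
85·t² − 200·t + 116 = 0  ⇒  m = 100² − 85·116 = 140
m = 140 > 0,  v_rel·d = 100 > 0  ⇒  inside

inside=yes margin=140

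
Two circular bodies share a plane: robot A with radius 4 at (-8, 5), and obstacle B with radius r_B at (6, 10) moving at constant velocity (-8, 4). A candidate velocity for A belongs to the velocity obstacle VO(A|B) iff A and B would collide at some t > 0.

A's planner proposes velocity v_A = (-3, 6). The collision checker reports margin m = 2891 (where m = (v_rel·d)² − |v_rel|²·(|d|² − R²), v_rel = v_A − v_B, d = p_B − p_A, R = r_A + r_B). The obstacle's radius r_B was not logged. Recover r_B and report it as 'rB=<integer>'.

m = 2891
d = (14, 5);  v_rel = (5, 2),  |v_rel|² = 29
v_rel×d = (5)·(5) − (2)·(14) = -3
since m = R²·29 − (-3)²:  R² = (9 + 2891) / 29 = 100
R = √100 = 10  ⇒  r_B = 10 − 4 = 6

rB=6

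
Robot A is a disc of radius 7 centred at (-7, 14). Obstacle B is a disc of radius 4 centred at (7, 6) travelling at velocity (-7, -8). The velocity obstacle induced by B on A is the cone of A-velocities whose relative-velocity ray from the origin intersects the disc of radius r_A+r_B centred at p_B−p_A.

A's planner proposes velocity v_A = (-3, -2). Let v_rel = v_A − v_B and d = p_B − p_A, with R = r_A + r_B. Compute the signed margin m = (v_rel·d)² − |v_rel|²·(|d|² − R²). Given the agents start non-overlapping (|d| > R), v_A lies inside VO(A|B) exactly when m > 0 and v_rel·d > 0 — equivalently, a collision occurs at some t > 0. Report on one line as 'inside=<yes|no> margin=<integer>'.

d = (14, -8),  |d|² = 260;  R = 7+4 = 11,  c = 260−11² = 139
v_rel = (4, 6),  |v_rel|² = 52;  v_rel·d = (4)·(14) + (6)·(-8) = 8
52·t² − 16·t + 139 = 0  ⇒  m = 8² − 52·139 = -7164
m = -7164 < 0,  v_rel·d = 8 > 0  ⇒  outside

inside=no margin=-7164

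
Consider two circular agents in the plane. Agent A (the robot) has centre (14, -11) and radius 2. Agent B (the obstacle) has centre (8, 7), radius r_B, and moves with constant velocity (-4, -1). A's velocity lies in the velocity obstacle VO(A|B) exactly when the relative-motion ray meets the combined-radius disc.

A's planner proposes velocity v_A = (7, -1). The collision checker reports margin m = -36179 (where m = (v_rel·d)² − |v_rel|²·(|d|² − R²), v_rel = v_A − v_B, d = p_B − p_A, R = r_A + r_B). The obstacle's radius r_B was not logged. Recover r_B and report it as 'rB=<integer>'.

m = -36179
d = (-6, 18);  v_rel = (11, 0),  |v_rel|² = 121
v_rel×d = (11)·(18) − (0)·(-6) = 198
since m = R²·121 − 198²:  R² = (39204 + -36179) / 121 = 25
R = √25 = 5  ⇒  r_B = 5 − 2 = 3

rB=3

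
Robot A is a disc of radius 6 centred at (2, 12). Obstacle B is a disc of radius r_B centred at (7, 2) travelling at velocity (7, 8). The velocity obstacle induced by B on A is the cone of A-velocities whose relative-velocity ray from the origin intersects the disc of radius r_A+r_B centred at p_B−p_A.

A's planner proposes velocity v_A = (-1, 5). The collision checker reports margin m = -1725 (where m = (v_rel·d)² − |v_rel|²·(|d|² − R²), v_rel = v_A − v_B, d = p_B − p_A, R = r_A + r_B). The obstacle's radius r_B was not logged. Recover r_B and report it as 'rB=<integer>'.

m = -1725
d = (5, -10);  v_rel = (-8, -3),  |v_rel|² = 73
v_rel×d = (-8)·(-10) − (-3)·(5) = 95
since m = R²·73 − 95²:  R² = (9025 + -1725) / 73 = 100
R = √100 = 10  ⇒  r_B = 10 − 6 = 4

rB=4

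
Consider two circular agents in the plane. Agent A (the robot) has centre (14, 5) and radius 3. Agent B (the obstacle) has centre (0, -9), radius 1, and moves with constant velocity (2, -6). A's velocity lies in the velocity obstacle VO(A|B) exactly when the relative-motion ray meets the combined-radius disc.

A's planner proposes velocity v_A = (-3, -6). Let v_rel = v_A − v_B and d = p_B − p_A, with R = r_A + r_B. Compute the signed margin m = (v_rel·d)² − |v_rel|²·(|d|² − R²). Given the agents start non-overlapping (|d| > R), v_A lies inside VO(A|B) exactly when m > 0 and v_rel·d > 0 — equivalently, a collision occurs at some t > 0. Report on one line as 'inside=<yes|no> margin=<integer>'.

d = (-14, -14),  |d|² = 392;  R = 3+1 = 4,  c = 392−4² = 376
v_rel = (-5, 0),  |v_rel|² = 25;  v_rel·d = (-5)·(-14) + (0)·(-14) = 70
25·t² − 140·t + 376 = 0  ⇒  m = 70² − 25·376 = -4500
m = -4500 < 0,  v_rel·d = 70 > 0  ⇒  outside

inside=no margin=-4500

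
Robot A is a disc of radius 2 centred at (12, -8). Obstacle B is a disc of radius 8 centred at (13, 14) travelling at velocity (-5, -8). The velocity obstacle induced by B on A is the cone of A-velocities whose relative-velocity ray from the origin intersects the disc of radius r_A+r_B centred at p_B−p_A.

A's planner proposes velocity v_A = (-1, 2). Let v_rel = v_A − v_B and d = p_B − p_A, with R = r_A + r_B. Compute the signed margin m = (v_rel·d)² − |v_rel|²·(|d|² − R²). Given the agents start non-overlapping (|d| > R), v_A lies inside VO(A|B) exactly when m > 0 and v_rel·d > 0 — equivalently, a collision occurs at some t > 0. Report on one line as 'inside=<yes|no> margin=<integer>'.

d = (1, 22),  |d|² = 485;  R = 2+8 = 10,  c = 485−10² = 385
v_rel = (4, 10),  |v_rel|² = 116;  v_rel·d = (4)·(1) + (10)·(22) = 224
116·t² − 448·t + 385 = 0  ⇒  m = 224² − 116·385 = 5516
m = 5516 > 0,  v_rel·d = 224 > 0  ⇒  inside

inside=yes margin=5516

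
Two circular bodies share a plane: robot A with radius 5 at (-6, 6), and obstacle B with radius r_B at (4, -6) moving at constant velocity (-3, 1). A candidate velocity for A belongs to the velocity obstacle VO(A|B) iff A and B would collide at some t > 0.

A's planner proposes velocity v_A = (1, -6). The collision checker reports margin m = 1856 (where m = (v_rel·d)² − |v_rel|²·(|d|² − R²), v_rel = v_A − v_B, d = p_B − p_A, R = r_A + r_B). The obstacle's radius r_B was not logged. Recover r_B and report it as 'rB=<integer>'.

m = 1856
d = (10, -12);  v_rel = (4, -7),  |v_rel|² = 65
v_rel×d = (4)·(-12) − (-7)·(10) = 22
since m = R²·65 − 22²:  R² = (484 + 1856) / 65 = 36
R = √36 = 6  ⇒  r_B = 6 − 5 = 1

rB=1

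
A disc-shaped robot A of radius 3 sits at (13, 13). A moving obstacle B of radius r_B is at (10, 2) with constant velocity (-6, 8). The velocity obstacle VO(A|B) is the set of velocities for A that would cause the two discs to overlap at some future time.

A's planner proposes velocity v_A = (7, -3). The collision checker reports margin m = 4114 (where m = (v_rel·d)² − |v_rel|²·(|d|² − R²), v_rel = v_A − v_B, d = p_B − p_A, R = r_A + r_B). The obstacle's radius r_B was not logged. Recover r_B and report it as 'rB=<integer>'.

m = 4114
d = (-3, -11);  v_rel = (13, -11),  |v_rel|² = 290
v_rel×d = (13)·(-11) − (-11)·(-3) = -176
since m = R²·290 − (-176)²:  R² = (30976 + 4114) / 290 = 121
R = √121 = 11  ⇒  r_B = 11 − 3 = 8

rB=8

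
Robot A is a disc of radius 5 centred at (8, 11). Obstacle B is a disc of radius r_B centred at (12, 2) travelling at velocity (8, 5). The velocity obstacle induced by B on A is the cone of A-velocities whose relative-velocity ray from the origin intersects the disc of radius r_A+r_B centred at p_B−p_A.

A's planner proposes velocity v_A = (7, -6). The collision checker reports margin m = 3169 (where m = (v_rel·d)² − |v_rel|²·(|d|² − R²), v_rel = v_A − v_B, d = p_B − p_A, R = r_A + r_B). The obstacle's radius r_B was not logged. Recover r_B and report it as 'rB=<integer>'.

m = 3169
d = (4, -9);  v_rel = (-1, -11),  |v_rel|² = 122
v_rel×d = (-1)·(-9) − (-11)·(4) = 53
since m = R²·122 − 53²:  R² = (2809 + 3169) / 122 = 49
R = √49 = 7  ⇒  r_B = 7 − 5 = 2

rB=2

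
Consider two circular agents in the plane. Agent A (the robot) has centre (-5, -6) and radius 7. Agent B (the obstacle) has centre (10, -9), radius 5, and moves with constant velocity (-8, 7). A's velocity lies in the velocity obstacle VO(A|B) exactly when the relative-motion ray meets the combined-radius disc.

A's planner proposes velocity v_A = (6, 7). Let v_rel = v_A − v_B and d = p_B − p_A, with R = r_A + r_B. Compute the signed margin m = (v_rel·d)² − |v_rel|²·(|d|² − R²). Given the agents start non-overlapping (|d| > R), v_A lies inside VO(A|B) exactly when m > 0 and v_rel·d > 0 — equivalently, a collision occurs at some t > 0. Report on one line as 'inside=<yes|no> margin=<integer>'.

d = (15, -3),  |d|² = 234;  R = 7+5 = 12,  c = 234−12² = 90
v_rel = (14, 0),  |v_rel|² = 196;  v_rel·d = (14)·(15) + (0)·(-3) = 210
196·t² − 420·t + 90 = 0  ⇒  m = 210² − 196·90 = 26460
m = 26460 > 0,  v_rel·d = 210 > 0  ⇒  inside

inside=yes margin=26460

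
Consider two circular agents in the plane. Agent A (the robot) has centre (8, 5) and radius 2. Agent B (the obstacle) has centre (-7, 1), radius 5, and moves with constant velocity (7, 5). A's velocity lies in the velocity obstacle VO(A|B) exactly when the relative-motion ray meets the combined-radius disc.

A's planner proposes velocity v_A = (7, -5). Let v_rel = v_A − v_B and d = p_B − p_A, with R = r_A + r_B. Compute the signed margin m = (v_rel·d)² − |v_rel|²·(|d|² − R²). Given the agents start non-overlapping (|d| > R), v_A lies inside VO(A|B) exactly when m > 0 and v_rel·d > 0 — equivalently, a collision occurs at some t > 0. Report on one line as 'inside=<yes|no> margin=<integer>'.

d = (-15, -4),  |d|² = 241;  R = 2+5 = 7,  c = 241−7² = 192
v_rel = (0, -10),  |v_rel|² = 100;  v_rel·d = (0)·(-15) + (-10)·(-4) = 40
100·t² − 80·t + 192 = 0  ⇒  m = 40² − 100·192 = -17600
m = -17600 < 0,  v_rel·d = 40 > 0  ⇒  outside

inside=no margin=-17600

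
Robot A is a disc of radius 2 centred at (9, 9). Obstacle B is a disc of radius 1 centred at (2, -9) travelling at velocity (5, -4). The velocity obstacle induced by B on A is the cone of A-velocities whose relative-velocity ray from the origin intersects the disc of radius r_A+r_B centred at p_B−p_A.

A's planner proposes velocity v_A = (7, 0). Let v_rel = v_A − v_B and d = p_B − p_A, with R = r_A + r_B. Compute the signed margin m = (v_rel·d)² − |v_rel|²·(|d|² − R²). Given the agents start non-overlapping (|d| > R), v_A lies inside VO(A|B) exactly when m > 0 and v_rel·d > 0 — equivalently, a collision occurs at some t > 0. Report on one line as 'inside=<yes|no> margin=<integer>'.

d = (-7, -18),  |d|² = 373;  R = 2+1 = 3,  c = 373−3² = 364
v_rel = (2, 4),  |v_rel|² = 20;  v_rel·d = (2)·(-7) + (4)·(-18) = -86
20·t² + 172·t + 364 = 0  ⇒  m = (-86)² − 20·364 = 116
m = 116 > 0,  v_rel·d = -86 < 0  ⇒  outside

inside=no margin=116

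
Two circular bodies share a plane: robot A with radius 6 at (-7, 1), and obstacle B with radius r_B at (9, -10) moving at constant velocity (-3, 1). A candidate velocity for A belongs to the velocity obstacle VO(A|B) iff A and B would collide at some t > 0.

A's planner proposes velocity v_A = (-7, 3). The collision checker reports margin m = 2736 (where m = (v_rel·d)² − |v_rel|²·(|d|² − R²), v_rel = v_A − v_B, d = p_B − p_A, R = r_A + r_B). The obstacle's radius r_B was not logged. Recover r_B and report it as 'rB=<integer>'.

m = 2736
d = (16, -11);  v_rel = (-4, 2),  |v_rel|² = 20
v_rel×d = (-4)·(-11) − (2)·(16) = 12
since m = R²·20 − 12²:  R² = (144 + 2736) / 20 = 144
R = √144 = 12  ⇒  r_B = 12 − 6 = 6

rB=6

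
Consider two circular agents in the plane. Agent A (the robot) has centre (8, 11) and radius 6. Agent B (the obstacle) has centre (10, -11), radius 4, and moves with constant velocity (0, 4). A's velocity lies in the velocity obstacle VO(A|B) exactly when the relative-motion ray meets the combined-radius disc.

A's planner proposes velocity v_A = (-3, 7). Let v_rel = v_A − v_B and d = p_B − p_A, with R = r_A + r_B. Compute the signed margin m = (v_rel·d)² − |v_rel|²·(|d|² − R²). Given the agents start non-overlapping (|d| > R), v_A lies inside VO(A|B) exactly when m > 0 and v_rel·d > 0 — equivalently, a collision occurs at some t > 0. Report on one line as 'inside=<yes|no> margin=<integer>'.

d = (2, -22),  |d|² = 488;  R = 6+4 = 10,  c = 488−10² = 388
v_rel = (-3, 3),  |v_rel|² = 18;  v_rel·d = (-3)·(2) + (3)·(-22) = -72
18·t² + 144·t + 388 = 0  ⇒  m = (-72)² − 18·388 = -1800
m = -1800 < 0,  v_rel·d = -72 < 0  ⇒  outside

inside=no margin=-1800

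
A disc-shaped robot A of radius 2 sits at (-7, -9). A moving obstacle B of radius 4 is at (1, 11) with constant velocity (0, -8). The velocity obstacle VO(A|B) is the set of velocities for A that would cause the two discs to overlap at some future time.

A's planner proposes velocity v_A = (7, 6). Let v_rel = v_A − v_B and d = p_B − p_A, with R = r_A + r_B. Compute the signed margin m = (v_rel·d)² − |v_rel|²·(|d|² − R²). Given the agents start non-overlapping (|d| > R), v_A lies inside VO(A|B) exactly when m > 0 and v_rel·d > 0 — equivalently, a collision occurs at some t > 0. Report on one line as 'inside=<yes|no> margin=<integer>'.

d = (8, 20),  |d|² = 464;  R = 2+4 = 6,  c = 464−6² = 428
v_rel = (7, 14),  |v_rel|² = 245;  v_rel·d = (7)·(8) + (14)·(20) = 336
245·t² − 672·t + 428 = 0  ⇒  m = 336² − 245·428 = 8036
m = 8036 > 0,  v_rel·d = 336 > 0  ⇒  inside

inside=yes margin=8036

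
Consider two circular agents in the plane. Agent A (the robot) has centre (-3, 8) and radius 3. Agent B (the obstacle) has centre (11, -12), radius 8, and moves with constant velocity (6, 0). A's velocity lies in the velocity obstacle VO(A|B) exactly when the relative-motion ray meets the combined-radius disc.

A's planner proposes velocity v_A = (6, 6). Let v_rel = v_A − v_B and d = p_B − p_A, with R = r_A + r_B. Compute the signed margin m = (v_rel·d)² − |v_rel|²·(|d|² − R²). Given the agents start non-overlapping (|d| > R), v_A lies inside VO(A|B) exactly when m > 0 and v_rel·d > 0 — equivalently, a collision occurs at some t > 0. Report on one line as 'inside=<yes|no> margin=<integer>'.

d = (14, -20),  |d|² = 596;  R = 3+8 = 11,  c = 596−11² = 475
v_rel = (0, 6),  |v_rel|² = 36;  v_rel·d = (0)·(14) + (6)·(-20) = -120
36·t² + 240·t + 475 = 0  ⇒  m = (-120)² − 36·475 = -2700
m = -2700 < 0,  v_rel·d = -120 < 0  ⇒  outside

inside=no margin=-2700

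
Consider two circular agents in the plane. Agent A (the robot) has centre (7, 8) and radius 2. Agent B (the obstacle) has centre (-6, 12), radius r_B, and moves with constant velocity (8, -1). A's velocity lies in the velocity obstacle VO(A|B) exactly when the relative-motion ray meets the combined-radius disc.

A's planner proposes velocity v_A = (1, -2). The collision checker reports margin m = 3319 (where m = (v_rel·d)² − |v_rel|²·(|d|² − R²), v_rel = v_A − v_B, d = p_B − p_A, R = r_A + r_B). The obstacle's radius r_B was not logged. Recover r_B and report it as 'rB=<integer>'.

m = 3319
d = (-13, 4);  v_rel = (-7, -1),  |v_rel|² = 50
v_rel×d = (-7)·(4) − (-1)·(-13) = -41
since m = R²·50 − (-41)²:  R² = (1681 + 3319) / 50 = 100
R = √100 = 10  ⇒  r_B = 10 − 2 = 8

rB=8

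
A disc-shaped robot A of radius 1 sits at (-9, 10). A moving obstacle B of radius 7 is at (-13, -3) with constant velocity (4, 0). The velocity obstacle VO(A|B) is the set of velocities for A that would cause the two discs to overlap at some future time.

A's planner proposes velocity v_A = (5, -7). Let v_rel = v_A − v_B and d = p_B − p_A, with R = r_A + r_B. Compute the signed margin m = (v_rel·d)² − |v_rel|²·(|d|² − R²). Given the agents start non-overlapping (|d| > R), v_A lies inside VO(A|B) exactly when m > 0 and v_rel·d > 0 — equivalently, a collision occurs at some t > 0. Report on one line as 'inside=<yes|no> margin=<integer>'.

d = (-4, -13),  |d|² = 185;  R = 1+7 = 8,  c = 185−8² = 121
v_rel = (1, -7),  |v_rel|² = 50;  v_rel·d = (1)·(-4) + (-7)·(-13) = 87
50·t² − 174·t + 121 = 0  ⇒  m = 87² − 50·121 = 1519
m = 1519 > 0,  v_rel·d = 87 > 0  ⇒  inside

inside=yes margin=1519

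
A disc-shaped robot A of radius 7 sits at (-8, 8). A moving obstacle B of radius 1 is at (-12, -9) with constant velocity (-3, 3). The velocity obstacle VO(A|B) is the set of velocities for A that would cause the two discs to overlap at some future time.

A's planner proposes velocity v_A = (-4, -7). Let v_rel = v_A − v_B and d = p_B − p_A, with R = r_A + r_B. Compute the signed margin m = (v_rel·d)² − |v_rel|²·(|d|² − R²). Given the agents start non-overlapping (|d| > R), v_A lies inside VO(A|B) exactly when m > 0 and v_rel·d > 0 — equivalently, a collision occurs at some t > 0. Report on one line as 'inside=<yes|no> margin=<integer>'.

d = (-4, -17),  |d|² = 305;  R = 7+1 = 8,  c = 305−8² = 241
v_rel = (-1, -10),  |v_rel|² = 101;  v_rel·d = (-1)·(-4) + (-10)·(-17) = 174
101·t² − 348·t + 241 = 0  ⇒  m = 174² − 101·241 = 5935
m = 5935 > 0,  v_rel·d = 174 > 0  ⇒  inside

inside=yes margin=5935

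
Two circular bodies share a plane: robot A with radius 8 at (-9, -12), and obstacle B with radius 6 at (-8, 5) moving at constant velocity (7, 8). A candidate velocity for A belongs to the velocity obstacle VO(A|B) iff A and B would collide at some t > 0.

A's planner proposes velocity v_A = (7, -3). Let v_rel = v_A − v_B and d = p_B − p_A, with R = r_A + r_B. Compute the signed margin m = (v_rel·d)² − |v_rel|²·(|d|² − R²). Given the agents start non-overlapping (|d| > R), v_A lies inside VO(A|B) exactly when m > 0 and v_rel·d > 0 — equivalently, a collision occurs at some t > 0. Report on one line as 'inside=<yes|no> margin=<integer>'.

d = (1, 17),  |d|² = 290;  R = 8+6 = 14,  c = 290−14² = 94
v_rel = (0, -11),  |v_rel|² = 121;  v_rel·d = (0)·(1) + (-11)·(17) = -187
121·t² + 374·t + 94 = 0  ⇒  m = (-187)² − 121·94 = 23595
m = 23595 > 0,  v_rel·d = -187 < 0  ⇒  outside

inside=no margin=23595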